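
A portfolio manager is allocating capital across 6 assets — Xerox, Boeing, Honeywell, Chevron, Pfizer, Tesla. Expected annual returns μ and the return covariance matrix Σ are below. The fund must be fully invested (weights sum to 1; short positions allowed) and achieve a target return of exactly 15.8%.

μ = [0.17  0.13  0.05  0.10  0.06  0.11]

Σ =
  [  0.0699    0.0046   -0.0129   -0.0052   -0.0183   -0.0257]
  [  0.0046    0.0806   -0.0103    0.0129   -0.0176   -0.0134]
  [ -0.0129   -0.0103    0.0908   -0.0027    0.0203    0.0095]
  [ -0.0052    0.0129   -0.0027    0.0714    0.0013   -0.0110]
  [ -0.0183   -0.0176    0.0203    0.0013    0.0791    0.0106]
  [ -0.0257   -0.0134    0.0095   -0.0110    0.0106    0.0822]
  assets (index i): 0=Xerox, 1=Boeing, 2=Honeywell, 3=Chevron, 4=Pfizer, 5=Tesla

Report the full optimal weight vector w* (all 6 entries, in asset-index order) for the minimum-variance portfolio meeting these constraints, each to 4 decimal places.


u=Σ⁻¹μ = [4.0307  2.0080  0.7612  1.7757  1.5276  2.8784]
v=Σ⁻¹𝟙 = [29.3815  17.0178  11.4332  16.7155  16.9546  22.8550]
a=μᵀu=1.570183  b=𝟙ᵀu=12.981714  c=𝟙ᵀv=114.357664  D=ac−b²=11.037539
λ₁=(c·0.158−b)/D = (114.357664·0.158−12.981714)/11.037539 = 0.460863
λ₂=(a−b·0.158)/D = (1.570183−12.981714·0.158)/11.037539 = -0.043572
w* = 0.460863·u + -0.043572·v:
  w_0 = 0.460863·4.0307 + -0.043572·29.3815 = 0.5774  (Xerox)
  w_1 = 0.460863·2.0080 + -0.043572·17.0178 = 0.1839  (Boeing)
  w_2 = 0.460863·0.7612 + -0.043572·11.4332 = -0.1474  (Honeywell)
  w_3 = 0.460863·1.7757 + -0.043572·16.7155 = 0.0900  (Chevron)
  w_4 = 0.460863·1.5276 + -0.043572·16.9546 = -0.0347  (Pfizer)
  w_5 = 0.460863·2.8784 + -0.043572·22.8550 = 0.3307  (Tesla)
Σw_i=1.0000  μᵀw=0.1580
σ²=wᵀΣw=λ₁·μ_p+λ₂ = 0.460863·0.158 + -0.043572 = 0.029244 ≈ 0.0292

0.5774  0.1839  -0.1474  0.0900  -0.0347  0.3307


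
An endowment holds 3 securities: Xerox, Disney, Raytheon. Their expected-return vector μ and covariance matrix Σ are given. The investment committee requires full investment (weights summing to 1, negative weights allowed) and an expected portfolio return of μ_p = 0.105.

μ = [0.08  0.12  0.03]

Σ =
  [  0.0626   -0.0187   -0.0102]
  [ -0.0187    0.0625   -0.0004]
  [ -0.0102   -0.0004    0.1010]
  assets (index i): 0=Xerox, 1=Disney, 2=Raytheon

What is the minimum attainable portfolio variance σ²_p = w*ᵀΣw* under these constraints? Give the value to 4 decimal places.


x=Σ⁻¹μ = [2.1277  2.5600  0.5220]
y=Σ⁻¹𝟙 = [25.0584  23.5776  12.5250]
a=μᵀx=0.493075  b=𝟙ᵀx=5.209741  c=𝟙ᵀy=61.161078  D=ac−b²=3.015612
λ₁=(c·0.105−b)/D = (61.161078·0.105−5.209741)/3.015612 = 0.401966
λ₂=(a−b·0.105)/D = (0.493075−5.209741·0.105)/3.015612 = -0.017889
w* = 0.401966·x + -0.017889·y:
  w_0 = 0.401966·2.1277 + -0.017889·25.0584 = 0.4070  (Xerox)
  w_1 = 0.401966·2.5600 + -0.017889·23.5776 = 0.6072  (Disney)
  w_2 = 0.401966·0.5220 + -0.017889·12.5250 = -0.0142  (Raytheon)
Σw_i=1.0000  μᵀw=0.1050
σ²=wᵀΣw=λ₁·μ_p+λ₂ = 0.401966·0.105 + -0.017889 = 0.024317 ≈ 0.0243

0.0243


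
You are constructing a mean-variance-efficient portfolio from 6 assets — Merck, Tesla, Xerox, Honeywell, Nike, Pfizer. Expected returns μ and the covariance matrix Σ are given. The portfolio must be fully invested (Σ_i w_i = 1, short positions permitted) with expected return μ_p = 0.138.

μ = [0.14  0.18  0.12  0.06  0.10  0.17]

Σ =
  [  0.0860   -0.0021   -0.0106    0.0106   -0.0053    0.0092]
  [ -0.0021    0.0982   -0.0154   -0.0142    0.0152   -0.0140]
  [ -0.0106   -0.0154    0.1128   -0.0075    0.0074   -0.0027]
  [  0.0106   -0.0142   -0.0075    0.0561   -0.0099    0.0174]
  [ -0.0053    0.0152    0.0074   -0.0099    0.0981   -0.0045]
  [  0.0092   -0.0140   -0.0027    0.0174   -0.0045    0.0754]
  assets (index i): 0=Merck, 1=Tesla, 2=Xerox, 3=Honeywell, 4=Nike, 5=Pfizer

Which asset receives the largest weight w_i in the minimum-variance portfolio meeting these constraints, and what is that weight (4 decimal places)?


Tesla (0.2369)

g=Σ⁻¹μ = [1.5561  2.4846  1.6214  1.0205  0.8091  2.3970]
h=Σ⁻¹𝟙 = [10.5644  15.3554  12.8831  19.6719  9.9188  11.3383]
a=μᵀg=1.409273  b=𝟙ᵀg=9.888661  c=𝟙ᵀh=79.731872  D=ac−b²=14.578323
λ₁=(c·0.138−b)/D = (79.731872·0.138−9.888661)/14.578323 = 0.076438
λ₂=(a−b·0.138)/D = (1.409273−9.888661·0.138)/14.578323 = 0.003062
w* = 0.076438·g + 0.003062·h:
  w_0 = 0.076438·1.5561 + 0.003062·10.5644 = 0.1513  (Merck)
  w_1 = 0.076438·2.4846 + 0.003062·15.3554 = 0.2369  (Tesla)
  w_2 = 0.076438·1.6214 + 0.003062·12.8831 = 0.1634  (Xerox)
  w_3 = 0.076438·1.0205 + 0.003062·19.6719 = 0.1382  (Honeywell)
  w_4 = 0.076438·0.8091 + 0.003062·9.9188 = 0.0922  (Nike)
  w_5 = 0.076438·2.3970 + 0.003062·11.3383 = 0.2179  (Pfizer)
Σw_i=1.0000  μᵀw=0.1380
σ²=wᵀΣw=λ₁·μ_p+λ₂ = 0.076438·0.138 + 0.003062 = 0.013610 ≈ 0.0136


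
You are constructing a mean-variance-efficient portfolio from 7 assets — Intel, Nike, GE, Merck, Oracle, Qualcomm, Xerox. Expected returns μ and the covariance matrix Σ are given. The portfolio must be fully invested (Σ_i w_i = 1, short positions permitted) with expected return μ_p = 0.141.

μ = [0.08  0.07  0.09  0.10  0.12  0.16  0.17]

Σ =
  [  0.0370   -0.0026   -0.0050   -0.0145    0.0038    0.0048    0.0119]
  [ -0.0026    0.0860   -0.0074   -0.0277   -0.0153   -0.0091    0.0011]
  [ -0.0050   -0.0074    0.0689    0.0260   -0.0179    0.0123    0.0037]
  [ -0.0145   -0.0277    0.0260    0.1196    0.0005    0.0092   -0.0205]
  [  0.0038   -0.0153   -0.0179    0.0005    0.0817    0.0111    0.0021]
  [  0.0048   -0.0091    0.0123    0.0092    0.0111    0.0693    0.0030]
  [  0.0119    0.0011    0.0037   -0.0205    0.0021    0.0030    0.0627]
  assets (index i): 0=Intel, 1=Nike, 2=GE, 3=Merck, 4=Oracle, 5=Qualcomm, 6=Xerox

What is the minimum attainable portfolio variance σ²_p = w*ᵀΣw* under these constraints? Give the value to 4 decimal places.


0.0163

u=Σ⁻¹μ = [1.8208  1.9095  1.0359  1.5951  1.6656  1.6560  2.6576]
v=Σ⁻¹𝟙 = [29.8730  22.4755  15.7546  15.3805  17.1073  7.1683  13.0680]
a=μᵀu=1.448689  b=𝟙ᵀu=12.340438  c=𝟙ᵀv=120.827047  D=ac−b²=22.754404
λ₁=(c·0.141−b)/D = (120.827047·0.141−12.340438)/22.754404 = 0.206385
λ₂=(a−b·0.141)/D = (1.448689−12.340438·0.141)/22.754404 = -0.012802
w* = 0.206385·u + -0.012802·v:
  w_0 = 0.206385·1.8208 + -0.012802·29.8730 = -0.0067  (Intel)
  w_1 = 0.206385·1.9095 + -0.012802·22.4755 = 0.1063  (Nike)
  w_2 = 0.206385·1.0359 + -0.012802·15.7546 = 0.0121  (GE)
  w_3 = 0.206385·1.5951 + -0.012802·15.3805 = 0.1323  (Merck)
  w_4 = 0.206385·1.6656 + -0.012802·17.1073 = 0.1247  (Oracle)
  w_5 = 0.206385·1.6560 + -0.012802·7.1683 = 0.2500  (Qualcomm)
  w_6 = 0.206385·2.6576 + -0.012802·13.0680 = 0.3812  (Xerox)
Σw_i=1.0000  μᵀw=0.1410
σ²=wᵀΣw=λ₁·μ_p+λ₂ = 0.206385·0.141 + -0.012802 = 0.016298 ≈ 0.0163


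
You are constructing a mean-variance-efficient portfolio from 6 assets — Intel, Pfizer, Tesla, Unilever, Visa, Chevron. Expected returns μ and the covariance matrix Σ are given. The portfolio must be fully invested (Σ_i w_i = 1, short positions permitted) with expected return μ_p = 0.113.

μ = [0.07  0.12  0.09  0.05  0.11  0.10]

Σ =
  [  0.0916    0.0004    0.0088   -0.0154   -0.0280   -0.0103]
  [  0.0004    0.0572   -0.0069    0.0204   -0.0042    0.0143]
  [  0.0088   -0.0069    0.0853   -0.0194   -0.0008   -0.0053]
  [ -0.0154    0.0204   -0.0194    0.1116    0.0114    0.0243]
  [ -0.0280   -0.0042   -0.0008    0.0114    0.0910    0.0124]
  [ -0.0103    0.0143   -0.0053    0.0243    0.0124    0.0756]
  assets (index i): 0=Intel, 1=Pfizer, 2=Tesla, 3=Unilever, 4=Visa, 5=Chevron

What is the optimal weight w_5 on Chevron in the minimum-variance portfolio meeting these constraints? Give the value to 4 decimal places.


p=Σ⁻¹μ = [1.2340  2.0924  1.1873  0.0880  1.5627  0.8937]
q=Σ⁻¹𝟙 = [16.2559  15.2807  13.6408  7.3802  14.7026  8.7244]
a=μᵀp=0.709986  b=𝟙ᵀp=7.058010  c=𝟙ᵀq=75.984663  D=ac−b²=4.132567
λ₁=(c·0.113−b)/D = (75.984663·0.113−7.058010)/4.132567 = 0.369808
λ₂=(a−b·0.113)/D = (0.709986−7.058010·0.113)/4.132567 = -0.021190
w* = 0.369808·p + -0.021190·q:
  w_0 = 0.369808·1.2340 + -0.021190·16.2559 = 0.1119  (Intel)
  w_1 = 0.369808·2.0924 + -0.021190·15.2807 = 0.4500  (Pfizer)
  w_2 = 0.369808·1.1873 + -0.021190·13.6408 = 0.1500  (Tesla)
  w_3 = 0.369808·0.0880 + -0.021190·7.3802 = -0.1239  (Unilever)
  w_4 = 0.369808·1.5627 + -0.021190·14.7026 = 0.2663  (Visa)
  w_5 = 0.369808·0.8937 + -0.021190·8.7244 = 0.1456  (Chevron)
Σw_i=1.0000  μᵀw=0.1130
σ²=wᵀΣw=λ₁·μ_p+λ₂ = 0.369808·0.113 + -0.021190 = 0.020598 ≈ 0.0206

0.1456


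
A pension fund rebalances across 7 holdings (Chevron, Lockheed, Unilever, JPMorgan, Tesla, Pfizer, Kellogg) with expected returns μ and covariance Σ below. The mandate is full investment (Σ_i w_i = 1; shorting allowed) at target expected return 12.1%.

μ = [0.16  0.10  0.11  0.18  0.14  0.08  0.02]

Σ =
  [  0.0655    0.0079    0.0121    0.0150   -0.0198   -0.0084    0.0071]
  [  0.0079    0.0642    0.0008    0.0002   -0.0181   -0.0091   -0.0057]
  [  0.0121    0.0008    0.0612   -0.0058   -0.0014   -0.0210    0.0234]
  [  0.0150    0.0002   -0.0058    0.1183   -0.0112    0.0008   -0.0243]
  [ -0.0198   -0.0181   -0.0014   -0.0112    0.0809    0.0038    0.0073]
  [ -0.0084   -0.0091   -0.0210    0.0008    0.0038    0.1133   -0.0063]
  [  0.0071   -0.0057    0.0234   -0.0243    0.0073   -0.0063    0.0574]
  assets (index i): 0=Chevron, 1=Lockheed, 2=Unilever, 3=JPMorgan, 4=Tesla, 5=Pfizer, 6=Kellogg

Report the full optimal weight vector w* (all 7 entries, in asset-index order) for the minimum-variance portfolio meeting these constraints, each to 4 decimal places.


0.1598  0.1903  0.1382  0.1168  0.2114  0.1153  0.0683

g=Σ⁻¹μ = [2.5619  2.2500  1.9878  1.5409  3.0598  1.3235  -0.1469]
h=Σ⁻¹𝟙 = [13.2996  23.0622  13.5482  12.7104  20.5733  14.3345  16.8813]
a=μᵀg=1.662235  b=𝟙ᵀg=12.576981  c=𝟙ᵀh=114.409525  D=ac−b²=31.995088
λ₁=(c·0.121−b)/D = (114.409525·0.121−12.576981)/31.995088 = 0.039586
λ₂=(a−b·0.121)/D = (1.662235−12.576981·0.121)/31.995088 = 0.004389
w* = 0.039586·g + 0.004389·h:
  w_0 = 0.039586·2.5619 + 0.004389·13.2996 = 0.1598  (Chevron)
  w_1 = 0.039586·2.2500 + 0.004389·23.0622 = 0.1903  (Lockheed)
  w_2 = 0.039586·1.9878 + 0.004389·13.5482 = 0.1382  (Unilever)
  w_3 = 0.039586·1.5409 + 0.004389·12.7104 = 0.1168  (JPMorgan)
  w_4 = 0.039586·3.0598 + 0.004389·20.5733 = 0.2114  (Tesla)
  w_5 = 0.039586·1.3235 + 0.004389·14.3345 = 0.1153  (Pfizer)
  w_6 = 0.039586·-0.1469 + 0.004389·16.8813 = 0.0683  (Kellogg)
Σw_i=1.0000  μᵀw=0.1210
σ²=wᵀΣw=λ₁·μ_p+λ₂ = 0.039586·0.121 + 0.004389 = 0.009179 ≈ 0.0092


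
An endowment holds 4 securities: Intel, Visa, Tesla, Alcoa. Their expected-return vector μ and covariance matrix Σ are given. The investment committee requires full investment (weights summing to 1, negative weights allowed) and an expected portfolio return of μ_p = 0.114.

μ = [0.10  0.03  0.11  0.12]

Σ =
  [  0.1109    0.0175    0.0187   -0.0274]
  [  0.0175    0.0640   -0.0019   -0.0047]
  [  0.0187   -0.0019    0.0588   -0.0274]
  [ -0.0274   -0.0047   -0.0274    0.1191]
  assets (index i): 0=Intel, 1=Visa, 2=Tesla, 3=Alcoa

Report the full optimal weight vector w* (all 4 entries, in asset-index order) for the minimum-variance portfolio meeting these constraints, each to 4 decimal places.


p=Σ⁻¹μ = [0.8620  0.4367  2.4425  1.7850]
q=Σ⁻¹𝟙 = [6.6055  15.6526  22.7604  15.7699]
a=μᵀp=0.582176  b=𝟙ᵀp=5.526163  c=𝟙ᵀq=60.788429  D=ac−b²=4.851092
λ₁=(c·0.114−b)/D = (60.788429·0.114−5.526163)/4.851092 = 0.289361
λ₂=(a−b·0.114)/D = (0.582176−5.526163·0.114)/4.851092 = -0.009855
w* = 0.289361·p + -0.009855·q:
  w_0 = 0.289361·0.8620 + -0.009855·6.6055 = 0.1843  (Intel)
  w_1 = 0.289361·0.4367 + -0.009855·15.6526 = -0.0279  (Visa)
  w_2 = 0.289361·2.4425 + -0.009855·22.7604 = 0.4825  (Tesla)
  w_3 = 0.289361·1.7850 + -0.009855·15.7699 = 0.3611  (Alcoa)
Σw_i=1.0000  μᵀw=0.1140
σ²=wᵀΣw=λ₁·μ_p+λ₂ = 0.289361·0.114 + -0.009855 = 0.023132 ≈ 0.0231

0.1843  -0.0279  0.4825  0.3611


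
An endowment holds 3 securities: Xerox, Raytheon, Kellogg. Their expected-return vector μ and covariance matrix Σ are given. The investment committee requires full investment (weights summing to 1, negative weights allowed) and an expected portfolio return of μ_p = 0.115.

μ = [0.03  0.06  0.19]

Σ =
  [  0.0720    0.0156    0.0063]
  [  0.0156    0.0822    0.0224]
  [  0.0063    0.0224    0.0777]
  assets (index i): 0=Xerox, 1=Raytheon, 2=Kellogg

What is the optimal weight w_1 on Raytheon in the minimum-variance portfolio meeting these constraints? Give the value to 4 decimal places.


g=Σ⁻¹μ = [0.1978  0.0330  2.4198]
h=Σ⁻¹𝟙 = [11.4438  7.3139  9.8336]
a=μᵀg=0.467667  b=𝟙ᵀg=2.650536  c=𝟙ᵀh=28.591306  D=ac−b²=6.345853
λ₁=(c·0.115−b)/D = (28.591306·0.115−2.650536)/6.345853 = 0.100454
λ₂=(a−b·0.115)/D = (0.467667−2.650536·0.115)/6.345853 = 0.025663
w* = 0.100454·g + 0.025663·h:
  w_0 = 0.100454·0.1978 + 0.025663·11.4438 = 0.3136  (Xerox)
  w_1 = 0.100454·0.0330 + 0.025663·7.3139 = 0.1910  (Raytheon)
  w_2 = 0.100454·2.4198 + 0.025663·9.8336 = 0.4954  (Kellogg)
Σw_i=1.0000  μᵀw=0.1150
σ²=wᵀΣw=λ₁·μ_p+λ₂ = 0.100454·0.115 + 0.025663 = 0.037215 ≈ 0.0372

0.1910


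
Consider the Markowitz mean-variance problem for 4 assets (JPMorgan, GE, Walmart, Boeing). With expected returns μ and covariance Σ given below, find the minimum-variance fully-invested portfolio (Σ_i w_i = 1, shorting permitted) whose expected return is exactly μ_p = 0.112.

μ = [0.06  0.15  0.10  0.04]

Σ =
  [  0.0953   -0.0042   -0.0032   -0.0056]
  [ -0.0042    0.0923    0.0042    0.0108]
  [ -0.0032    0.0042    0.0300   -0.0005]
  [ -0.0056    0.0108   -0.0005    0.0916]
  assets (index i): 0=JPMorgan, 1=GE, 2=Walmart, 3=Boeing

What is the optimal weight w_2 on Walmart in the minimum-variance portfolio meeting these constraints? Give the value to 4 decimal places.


0.5725

g=Σ⁻¹μ = [0.8222  1.4774  3.2197  0.3303]
h=Σ⁻¹𝟙 = [12.6408  8.6073  33.6576  10.8587]
a=μᵀg=0.606126  b=𝟙ᵀg=5.849654  c=𝟙ᵀh=65.764416  D=ac−b²=5.643061
λ₁=(c·0.112−b)/D = (65.764416·0.112−5.849654)/5.643061 = 0.268641
λ₂=(a−b·0.112)/D = (0.606126−5.849654·0.112)/5.643061 = -0.008689
w* = 0.268641·g + -0.008689·h:
  w_0 = 0.268641·0.8222 + -0.008689·12.6408 = 0.1110  (JPMorgan)
  w_1 = 0.268641·1.4774 + -0.008689·8.6073 = 0.3221  (GE)
  w_2 = 0.268641·3.2197 + -0.008689·33.6576 = 0.5725  (Walmart)
  w_3 = 0.268641·0.3303 + -0.008689·10.8587 = -0.0056  (Boeing)
Σw_i=1.0000  μᵀw=0.1120
σ²=wᵀΣw=λ₁·μ_p+λ₂ = 0.268641·0.112 + -0.008689 = 0.021398 ≈ 0.0214


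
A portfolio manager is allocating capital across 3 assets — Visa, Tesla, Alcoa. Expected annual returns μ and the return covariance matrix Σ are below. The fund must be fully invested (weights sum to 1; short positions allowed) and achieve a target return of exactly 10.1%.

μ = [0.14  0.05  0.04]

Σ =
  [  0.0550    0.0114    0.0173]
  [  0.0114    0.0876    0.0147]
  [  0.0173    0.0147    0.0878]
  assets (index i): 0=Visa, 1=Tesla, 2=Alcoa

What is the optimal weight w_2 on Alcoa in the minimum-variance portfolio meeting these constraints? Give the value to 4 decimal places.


p=Σ⁻¹μ = [2.5185  0.2571  -0.0837]
q=Σ⁻¹𝟙 = [14.1856  8.3622  7.1944]
a=μᵀp=0.362095  b=𝟙ᵀp=2.691869  c=𝟙ᵀq=29.742153  D=ac−b²=3.523335
λ₁=(c·0.101−b)/D = (29.742153·0.101−2.691869)/3.523335 = 0.088578
λ₂=(a−b·0.101)/D = (0.362095−2.691869·0.101)/3.523335 = 0.025605
w* = 0.088578·p + 0.025605·q:
  w_0 = 0.088578·2.5185 + 0.025605·14.1856 = 0.5863  (Visa)
  w_1 = 0.088578·0.2571 + 0.025605·8.3622 = 0.2369  (Tesla)
  w_2 = 0.088578·-0.0837 + 0.025605·7.1944 = 0.1768  (Alcoa)
Σw_i=1.0000  μᵀw=0.1010
σ²=wᵀΣw=λ₁·μ_p+λ₂ = 0.088578·0.101 + 0.025605 = 0.034552 ≈ 0.0346

0.1768


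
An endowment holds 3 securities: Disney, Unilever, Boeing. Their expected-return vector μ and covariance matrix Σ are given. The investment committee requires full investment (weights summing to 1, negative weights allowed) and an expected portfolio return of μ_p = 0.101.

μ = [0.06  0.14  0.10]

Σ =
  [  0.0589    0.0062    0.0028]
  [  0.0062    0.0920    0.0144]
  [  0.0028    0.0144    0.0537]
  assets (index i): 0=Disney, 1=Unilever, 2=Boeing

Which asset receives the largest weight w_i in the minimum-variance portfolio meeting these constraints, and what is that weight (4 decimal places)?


u=Σ⁻¹μ = [0.8181  1.2336  1.4887]
v=Σ⁻¹𝟙 = [15.4512  7.3481  15.8459]
a=μᵀu=0.370660  b=𝟙ᵀu=3.540388  c=𝟙ᵀv=38.645123  D=ac−b²=1.789862
λ₁=(c·0.101−b)/D = (38.645123·0.101−3.540388)/1.789862 = 0.202680
λ₂=(a−b·0.101)/D = (0.370660−3.540388·0.101)/1.789862 = 0.007308
w* = 0.202680·u + 0.007308·v:
  w_0 = 0.202680·0.8181 + 0.007308·15.4512 = 0.2787  (Disney)
  w_1 = 0.202680·1.2336 + 0.007308·7.3481 = 0.3037  (Unilever)
  w_2 = 0.202680·1.4887 + 0.007308·15.8459 = 0.4175  (Boeing)
Σw_i=1.0000  μᵀw=0.1010
σ²=wᵀΣw=λ₁·μ_p+λ₂ = 0.202680·0.101 + 0.007308 = 0.027779 ≈ 0.0278

Boeing (0.4175)


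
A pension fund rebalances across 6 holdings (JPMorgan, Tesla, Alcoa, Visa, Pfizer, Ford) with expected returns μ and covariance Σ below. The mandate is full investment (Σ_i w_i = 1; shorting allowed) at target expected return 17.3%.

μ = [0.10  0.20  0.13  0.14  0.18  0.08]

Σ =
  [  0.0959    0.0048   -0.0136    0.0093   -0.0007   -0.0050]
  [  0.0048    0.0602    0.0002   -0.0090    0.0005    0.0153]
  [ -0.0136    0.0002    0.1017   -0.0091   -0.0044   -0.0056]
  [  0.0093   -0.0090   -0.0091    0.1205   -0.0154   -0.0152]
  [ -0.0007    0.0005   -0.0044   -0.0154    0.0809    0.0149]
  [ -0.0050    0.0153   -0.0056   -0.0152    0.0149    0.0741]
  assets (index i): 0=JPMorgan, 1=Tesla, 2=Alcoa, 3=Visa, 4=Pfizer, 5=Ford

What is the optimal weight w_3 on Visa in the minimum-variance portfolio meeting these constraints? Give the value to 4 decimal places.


0.1724

u=Σ⁻¹μ = [0.9770  3.3830  1.7036  1.8523  2.5772  0.4375]
v=Σ⁻¹𝟙 = [11.1464  14.3609  13.6902  12.7908  13.2885  12.2685]
a=μᵀu=1.753992  b=𝟙ᵀu=10.930649  c=𝟙ᵀv=77.545224  D=ac−b²=16.534616
λ₁=(c·0.173−b)/D = (77.545224·0.173−10.930649)/16.534616 = 0.150271
λ₂=(a−b·0.173)/D = (1.753992−10.930649·0.173)/16.534616 = -0.008286
w* = 0.150271·u + -0.008286·v:
  w_0 = 0.150271·0.9770 + -0.008286·11.1464 = 0.0545  (JPMorgan)
  w_1 = 0.150271·3.3830 + -0.008286·14.3609 = 0.3894  (Tesla)
  w_2 = 0.150271·1.7036 + -0.008286·13.6902 = 0.1426  (Alcoa)
  w_3 = 0.150271·1.8523 + -0.008286·12.7908 = 0.1724  (Visa)
  w_4 = 0.150271·2.5772 + -0.008286·13.2885 = 0.2772  (Pfizer)
  w_5 = 0.150271·0.4375 + -0.008286·12.2685 = -0.0359  (Ford)
Σw_i=1.0000  μᵀw=0.1730
σ²=wᵀΣw=λ₁·μ_p+λ₂ = 0.150271·0.173 + -0.008286 = 0.017711 ≈ 0.0177


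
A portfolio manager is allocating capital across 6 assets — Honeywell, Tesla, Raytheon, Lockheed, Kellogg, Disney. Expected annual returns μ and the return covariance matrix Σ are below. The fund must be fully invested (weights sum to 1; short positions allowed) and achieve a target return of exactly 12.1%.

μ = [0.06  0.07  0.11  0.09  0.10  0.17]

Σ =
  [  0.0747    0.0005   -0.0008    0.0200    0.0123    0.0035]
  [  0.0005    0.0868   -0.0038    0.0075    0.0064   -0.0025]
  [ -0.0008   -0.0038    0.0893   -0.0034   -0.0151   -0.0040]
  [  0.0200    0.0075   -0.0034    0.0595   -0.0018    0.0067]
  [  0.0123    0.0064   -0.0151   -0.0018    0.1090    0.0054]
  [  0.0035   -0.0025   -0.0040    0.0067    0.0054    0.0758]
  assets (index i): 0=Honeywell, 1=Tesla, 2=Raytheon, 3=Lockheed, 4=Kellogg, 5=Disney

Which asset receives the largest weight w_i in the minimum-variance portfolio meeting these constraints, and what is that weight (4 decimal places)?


Disney (0.3417)

g=Σ⁻¹μ = [0.2268  0.7591  1.5748  1.2167  0.9784  2.1632]
h=Σ⁻¹𝟙 = [8.0371  10.6924  14.3054  12.4837  9.2246  12.1685]
a=μᵀg=0.815049  b=𝟙ᵀg=6.918917  c=𝟙ᵀh=66.911632  D=ac−b²=6.664847
λ₁=(c·0.121−b)/D = (66.911632·0.121−6.918917)/6.664847 = 0.176657
λ₂=(a−b·0.121)/D = (0.815049−6.918917·0.121)/6.664847 = -0.003322
w* = 0.176657·g + -0.003322·h:
  w_0 = 0.176657·0.2268 + -0.003322·8.0371 = 0.0134  (Honeywell)
  w_1 = 0.176657·0.7591 + -0.003322·10.6924 = 0.0986  (Tesla)
  w_2 = 0.176657·1.5748 + -0.003322·14.3054 = 0.2307  (Raytheon)
  w_3 = 0.176657·1.2167 + -0.003322·12.4837 = 0.1735  (Lockheed)
  w_4 = 0.176657·0.9784 + -0.003322·9.2246 = 0.1422  (Kellogg)
  w_5 = 0.176657·2.1632 + -0.003322·12.1685 = 0.3417  (Disney)
Σw_i=1.0000  μᵀw=0.1210
σ²=wᵀΣw=λ₁·μ_p+λ₂ = 0.176657·0.121 + -0.003322 = 0.018054 ≈ 0.0181


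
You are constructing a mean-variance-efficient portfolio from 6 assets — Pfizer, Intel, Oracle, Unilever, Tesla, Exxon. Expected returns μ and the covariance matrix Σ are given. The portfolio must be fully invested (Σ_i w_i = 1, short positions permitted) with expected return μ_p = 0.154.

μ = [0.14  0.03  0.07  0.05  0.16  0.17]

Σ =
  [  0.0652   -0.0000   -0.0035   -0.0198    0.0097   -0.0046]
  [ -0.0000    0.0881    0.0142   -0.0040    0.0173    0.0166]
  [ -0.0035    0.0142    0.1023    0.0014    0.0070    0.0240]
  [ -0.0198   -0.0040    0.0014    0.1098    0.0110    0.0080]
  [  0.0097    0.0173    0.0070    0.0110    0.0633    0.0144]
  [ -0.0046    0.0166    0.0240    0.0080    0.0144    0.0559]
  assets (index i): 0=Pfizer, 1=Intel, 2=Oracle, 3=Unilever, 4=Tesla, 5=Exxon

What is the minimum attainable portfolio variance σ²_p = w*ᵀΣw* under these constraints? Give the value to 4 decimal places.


0.0222

p=Σ⁻¹μ = [2.2638  -0.4966  0.0398  0.4773  1.5730  2.8843]
q=Σ⁻¹𝟙 = [19.1095  7.6251  6.1360  11.3616  5.5127  11.5168]
a=μᵀp=1.070690  b=𝟙ᵀp=6.741566  c=𝟙ᵀq=61.261618  D=ac−b²=20.143487
λ₁=(c·0.154−b)/D = (61.261618·0.154−6.741566)/20.143487 = 0.133677
λ₂=(a−b·0.154)/D = (1.070690−6.741566·0.154)/20.143487 = 0.001613
w* = 0.133677·p + 0.001613·q:
  w_0 = 0.133677·2.2638 + 0.001613·19.1095 = 0.3334  (Pfizer)
  w_1 = 0.133677·-0.4966 + 0.001613·7.6251 = -0.0541  (Intel)
  w_2 = 0.133677·0.0398 + 0.001613·6.1360 = 0.0152  (Oracle)
  w_3 = 0.133677·0.4773 + 0.001613·11.3616 = 0.0821  (Unilever)
  w_4 = 0.133677·1.5730 + 0.001613·5.5127 = 0.2192  (Tesla)
  w_5 = 0.133677·2.8843 + 0.001613·11.5168 = 0.4041  (Exxon)
Σw_i=1.0000  μᵀw=0.1540
σ²=wᵀΣw=λ₁·μ_p+λ₂ = 0.133677·0.154 + 0.001613 = 0.022199 ≈ 0.0222


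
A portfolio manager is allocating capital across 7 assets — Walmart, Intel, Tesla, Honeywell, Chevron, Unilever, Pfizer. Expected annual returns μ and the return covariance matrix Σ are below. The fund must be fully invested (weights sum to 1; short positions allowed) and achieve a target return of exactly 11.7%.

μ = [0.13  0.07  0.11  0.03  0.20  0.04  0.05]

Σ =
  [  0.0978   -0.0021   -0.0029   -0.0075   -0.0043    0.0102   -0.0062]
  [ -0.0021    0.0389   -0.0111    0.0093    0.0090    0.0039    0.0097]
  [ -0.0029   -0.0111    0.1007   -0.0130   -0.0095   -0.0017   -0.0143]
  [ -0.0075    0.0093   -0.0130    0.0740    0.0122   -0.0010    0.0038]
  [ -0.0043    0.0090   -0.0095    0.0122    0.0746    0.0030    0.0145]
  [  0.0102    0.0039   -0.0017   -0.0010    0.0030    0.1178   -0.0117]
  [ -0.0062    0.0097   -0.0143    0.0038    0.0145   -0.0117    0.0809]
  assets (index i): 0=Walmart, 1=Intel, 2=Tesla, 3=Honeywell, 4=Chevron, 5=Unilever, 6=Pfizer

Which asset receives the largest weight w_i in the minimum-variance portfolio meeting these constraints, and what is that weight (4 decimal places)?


Chevron (0.2588)

u=Σ⁻¹μ = [1.5528  1.5790  1.6441  0.1943  2.6797  0.1467  0.3701]
v=Σ⁻¹𝟙 = [12.5572  22.1803  17.1810  13.0370  8.7173  8.0646  12.6923]
a=μᵀu=1.059384  b=𝟙ᵀu=8.166730  c=𝟙ᵀv=94.429623  D=ac−b²=33.341796
λ₁=(c·0.117−b)/D = (94.429623·0.117−8.166730)/33.341796 = 0.086424
λ₂=(a−b·0.117)/D = (1.059384−8.166730·0.117)/33.341796 = 0.003116
w* = 0.086424·u + 0.003116·v:
  w_0 = 0.086424·1.5528 + 0.003116·12.5572 = 0.1733  (Walmart)
  w_1 = 0.086424·1.5790 + 0.003116·22.1803 = 0.2056  (Intel)
  w_2 = 0.086424·1.6441 + 0.003116·17.1810 = 0.1956  (Tesla)
  w_3 = 0.086424·0.1943 + 0.003116·13.0370 = 0.0574  (Honeywell)
  w_4 = 0.086424·2.6797 + 0.003116·8.7173 = 0.2588  (Chevron)
  w_5 = 0.086424·0.1467 + 0.003116·8.0646 = 0.0378  (Unilever)
  w_6 = 0.086424·0.3701 + 0.003116·12.6923 = 0.0715  (Pfizer)
Σw_i=1.0000  μᵀw=0.1170
σ²=wᵀΣw=λ₁·μ_p+λ₂ = 0.086424·0.117 + 0.003116 = 0.013227 ≈ 0.0132


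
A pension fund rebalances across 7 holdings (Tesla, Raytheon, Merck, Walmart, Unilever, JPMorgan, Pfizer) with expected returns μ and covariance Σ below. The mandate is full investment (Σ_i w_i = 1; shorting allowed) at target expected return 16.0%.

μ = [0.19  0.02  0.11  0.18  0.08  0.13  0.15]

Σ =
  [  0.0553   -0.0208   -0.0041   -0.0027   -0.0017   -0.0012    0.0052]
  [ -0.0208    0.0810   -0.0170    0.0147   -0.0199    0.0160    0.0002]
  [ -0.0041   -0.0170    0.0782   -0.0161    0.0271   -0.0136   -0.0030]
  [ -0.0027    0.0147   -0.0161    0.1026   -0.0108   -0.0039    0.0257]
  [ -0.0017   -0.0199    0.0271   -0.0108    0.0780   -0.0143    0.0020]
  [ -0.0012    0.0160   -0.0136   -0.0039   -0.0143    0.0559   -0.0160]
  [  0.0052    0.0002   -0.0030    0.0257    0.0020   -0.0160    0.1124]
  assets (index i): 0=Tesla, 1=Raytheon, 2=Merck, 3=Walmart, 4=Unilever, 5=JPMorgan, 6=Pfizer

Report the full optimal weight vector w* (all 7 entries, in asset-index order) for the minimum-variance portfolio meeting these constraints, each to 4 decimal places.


g=Σ⁻¹μ = [4.1401  1.0988  2.4519  2.0751  1.4533  3.5602  1.2129]
h=Σ⁻¹𝟙 = [28.3072  21.1324  19.6613  11.1936  17.9261  25.1085  8.7702]
a=μᵀg=2.212850  b=𝟙ᵀg=15.992331  c=𝟙ᵀh=132.099345  D=ac−b²=36.561350
λ₁=(c·0.160−b)/D = (132.099345·0.160−15.992331)/36.561350 = 0.140683
λ₂=(a−b·0.160)/D = (2.212850−15.992331·0.160)/36.561350 = -0.009461
w* = 0.140683·g + -0.009461·h:
  w_0 = 0.140683·4.1401 + -0.009461·28.3072 = 0.3146  (Tesla)
  w_1 = 0.140683·1.0988 + -0.009461·21.1324 = -0.0454  (Raytheon)
  w_2 = 0.140683·2.4519 + -0.009461·19.6613 = 0.1589  (Merck)
  w_3 = 0.140683·2.0751 + -0.009461·11.1936 = 0.1860  (Walmart)
  w_4 = 0.140683·1.4533 + -0.009461·17.9261 = 0.0348  (Unilever)
  w_5 = 0.140683·3.5602 + -0.009461·25.1085 = 0.2633  (JPMorgan)
  w_6 = 0.140683·1.2129 + -0.009461·8.7702 = 0.0877  (Pfizer)
Σw_i=1.0000  μᵀw=0.1600
σ²=wᵀΣw=λ₁·μ_p+λ₂ = 0.140683·0.160 + -0.009461 = 0.013048 ≈ 0.0130

0.3146  -0.0454  0.1589  0.1860  0.0348  0.2633  0.0877


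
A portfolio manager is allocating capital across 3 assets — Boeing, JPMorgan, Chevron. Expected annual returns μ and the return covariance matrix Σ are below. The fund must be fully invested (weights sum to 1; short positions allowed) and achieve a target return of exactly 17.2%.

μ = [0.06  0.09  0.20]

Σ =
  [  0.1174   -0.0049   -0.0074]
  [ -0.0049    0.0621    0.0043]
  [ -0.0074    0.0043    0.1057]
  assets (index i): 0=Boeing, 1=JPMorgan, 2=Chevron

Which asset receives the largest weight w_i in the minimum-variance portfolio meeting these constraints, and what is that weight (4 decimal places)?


Chevron (0.7563)

g=Σ⁻¹μ = [0.6872  1.3730  1.8844]
h=Σ⁻¹𝟙 = [9.7928  16.2189  9.4865]
a=μᵀg=0.541681  b=𝟙ᵀg=3.944571  c=𝟙ᵀh=35.498188  D=ac−b²=3.669039
λ₁=(c·0.172−b)/D = (35.498188·0.172−3.944571)/3.669039 = 0.589015
λ₂=(a−b·0.172)/D = (0.541681−3.944571·0.172)/3.669039 = -0.037281
w* = 0.589015·g + -0.037281·h:
  w_0 = 0.589015·0.6872 + -0.037281·9.7928 = 0.0397  (Boeing)
  w_1 = 0.589015·1.3730 + -0.037281·16.2189 = 0.2041  (JPMorgan)
  w_2 = 0.589015·1.8844 + -0.037281·9.4865 = 0.7563  (Chevron)
Σw_i=1.0000  μᵀw=0.1720
σ²=wᵀΣw=λ₁·μ_p+λ₂ = 0.589015·0.172 + -0.037281 = 0.064029 ≈ 0.0640


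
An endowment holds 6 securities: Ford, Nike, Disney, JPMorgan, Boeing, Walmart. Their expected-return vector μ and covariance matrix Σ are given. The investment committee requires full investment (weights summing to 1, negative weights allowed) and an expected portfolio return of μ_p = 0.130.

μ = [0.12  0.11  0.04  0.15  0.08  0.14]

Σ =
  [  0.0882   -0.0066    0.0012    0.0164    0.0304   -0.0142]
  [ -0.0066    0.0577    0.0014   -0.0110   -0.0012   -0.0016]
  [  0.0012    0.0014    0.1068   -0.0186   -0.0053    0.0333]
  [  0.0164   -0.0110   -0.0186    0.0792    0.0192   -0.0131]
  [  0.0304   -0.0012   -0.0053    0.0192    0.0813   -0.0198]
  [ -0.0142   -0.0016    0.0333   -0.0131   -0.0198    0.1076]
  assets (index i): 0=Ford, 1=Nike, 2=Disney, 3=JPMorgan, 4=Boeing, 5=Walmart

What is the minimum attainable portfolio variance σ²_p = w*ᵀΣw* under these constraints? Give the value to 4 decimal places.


0.0161

u=Σ⁻¹μ = [1.2630  2.5276  0.1712  2.2066  0.4797  1.8093]
v=Σ⁻¹𝟙 = [8.6948  21.5976  8.4938  15.5499  9.0988  11.7011]
a=μᵀu=1.059117  b=𝟙ᵀu=8.457417  c=𝟙ᵀv=75.136073  D=ac−b²=8.049989
λ₁=(c·0.130−b)/D = (75.136073·0.130−8.457417)/8.049989 = 0.162767
λ₂=(a−b·0.130)/D = (1.059117−8.457417·0.130)/8.049989 = -0.005012
w* = 0.162767·u + -0.005012·v:
  w_0 = 0.162767·1.2630 + -0.005012·8.6948 = 0.1620  (Ford)
  w_1 = 0.162767·2.5276 + -0.005012·21.5976 = 0.3032  (Nike)
  w_2 = 0.162767·0.1712 + -0.005012·8.4938 = -0.0147  (Disney)
  w_3 = 0.162767·2.2066 + -0.005012·15.5499 = 0.2812  (JPMorgan)
  w_4 = 0.162767·0.4797 + -0.005012·9.0988 = 0.0325  (Boeing)
  w_5 = 0.162767·1.8093 + -0.005012·11.7011 = 0.2359  (Walmart)
Σw_i=1.0000  μᵀw=0.1300
σ²=wᵀΣw=λ₁·μ_p+λ₂ = 0.162767·0.130 + -0.005012 = 0.016148 ≈ 0.0161


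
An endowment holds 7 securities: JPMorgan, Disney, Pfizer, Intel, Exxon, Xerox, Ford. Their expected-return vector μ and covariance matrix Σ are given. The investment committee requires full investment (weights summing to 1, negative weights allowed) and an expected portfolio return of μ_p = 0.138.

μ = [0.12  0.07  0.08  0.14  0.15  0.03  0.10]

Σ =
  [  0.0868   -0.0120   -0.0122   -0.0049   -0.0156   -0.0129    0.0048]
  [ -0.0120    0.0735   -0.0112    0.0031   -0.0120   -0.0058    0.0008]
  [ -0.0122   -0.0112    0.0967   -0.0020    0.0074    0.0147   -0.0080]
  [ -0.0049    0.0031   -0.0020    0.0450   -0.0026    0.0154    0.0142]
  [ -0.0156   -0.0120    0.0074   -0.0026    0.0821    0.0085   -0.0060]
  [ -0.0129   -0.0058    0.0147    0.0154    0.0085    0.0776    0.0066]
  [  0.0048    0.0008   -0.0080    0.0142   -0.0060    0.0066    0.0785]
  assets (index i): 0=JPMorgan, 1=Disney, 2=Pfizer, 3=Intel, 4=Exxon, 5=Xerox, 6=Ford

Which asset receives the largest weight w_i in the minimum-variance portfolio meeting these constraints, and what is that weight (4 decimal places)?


Intel (0.3898)

x=Σ⁻¹μ = [2.3744  1.7946  1.3285  3.3004  2.6262  -0.3536  0.8792]
y=Σ⁻¹𝟙 = [21.7428  22.1601  14.0732  18.5825  18.6739  8.9133  9.9342]
a=μᵀx=1.450123  b=𝟙ᵀx=11.949650  c=𝟙ᵀy=114.079973  D=ac−b²=22.635906
λ₁=(c·0.138−b)/D = (114.079973·0.138−11.949650)/22.635906 = 0.167583
λ₂=(a−b·0.138)/D = (1.450123−11.949650·0.138)/22.635906 = -0.008788
w* = 0.167583·x + -0.008788·y:
  w_0 = 0.167583·2.3744 + -0.008788·21.7428 = 0.2068  (JPMorgan)
  w_1 = 0.167583·1.7946 + -0.008788·22.1601 = 0.1060  (Disney)
  w_2 = 0.167583·1.3285 + -0.008788·14.0732 = 0.0990  (Pfizer)
  w_3 = 0.167583·3.3004 + -0.008788·18.5825 = 0.3898  (Intel)
  w_4 = 0.167583·2.6262 + -0.008788·18.6739 = 0.2760  (Exxon)
  w_5 = 0.167583·-0.3536 + -0.008788·8.9133 = -0.1376  (Xerox)
  w_6 = 0.167583·0.8792 + -0.008788·9.9342 = 0.0600  (Ford)
Σw_i=1.0000  μᵀw=0.1380
σ²=wᵀΣw=λ₁·μ_p+λ₂ = 0.167583·0.138 + -0.008788 = 0.014338 ≈ 0.0143


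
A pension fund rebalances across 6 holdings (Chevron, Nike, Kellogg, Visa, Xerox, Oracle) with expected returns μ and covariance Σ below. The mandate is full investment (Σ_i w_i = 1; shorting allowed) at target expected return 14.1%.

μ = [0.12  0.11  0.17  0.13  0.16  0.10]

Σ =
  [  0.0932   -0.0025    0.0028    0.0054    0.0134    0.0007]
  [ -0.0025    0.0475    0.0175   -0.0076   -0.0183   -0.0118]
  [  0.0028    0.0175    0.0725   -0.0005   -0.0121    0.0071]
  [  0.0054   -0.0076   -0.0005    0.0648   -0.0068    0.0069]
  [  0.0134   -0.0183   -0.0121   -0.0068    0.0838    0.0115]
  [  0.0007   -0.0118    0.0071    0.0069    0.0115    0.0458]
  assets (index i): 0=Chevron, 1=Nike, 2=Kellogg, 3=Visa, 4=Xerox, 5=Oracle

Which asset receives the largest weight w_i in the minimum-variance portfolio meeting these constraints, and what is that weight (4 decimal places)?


Xerox (0.2680)

u=Σ⁻¹μ = [0.7738  3.6202  1.7516  2.4853  2.7895  1.7579]
v=Σ⁻¹𝟙 = [7.7287  34.5151  6.0041  18.3201  17.4971  22.5243]
a=μᵀu=1.734063  b=𝟙ᵀu=13.178393  c=𝟙ᵀv=106.589492  D=ac−b²=11.162827
λ₁=(c·0.141−b)/D = (106.589492·0.141−13.178393)/11.162827 = 0.165794
λ₂=(a−b·0.141)/D = (1.734063−13.178393·0.141)/11.162827 = -0.011116
w* = 0.165794·u + -0.011116·v:
  w_0 = 0.165794·0.7738 + -0.011116·7.7287 = 0.0424  (Chevron)
  w_1 = 0.165794·3.6202 + -0.011116·34.5151 = 0.2165  (Nike)
  w_2 = 0.165794·1.7516 + -0.011116·6.0041 = 0.2237  (Kellogg)
  w_3 = 0.165794·2.4853 + -0.011116·18.3201 = 0.2084  (Visa)
  w_4 = 0.165794·2.7895 + -0.011116·17.4971 = 0.2680  (Xerox)
  w_5 = 0.165794·1.7579 + -0.011116·22.5243 = 0.0411  (Oracle)
Σw_i=1.0000  μᵀw=0.1410
σ²=wᵀΣw=λ₁·μ_p+λ₂ = 0.165794·0.141 + -0.011116 = 0.012260 ≈ 0.0123


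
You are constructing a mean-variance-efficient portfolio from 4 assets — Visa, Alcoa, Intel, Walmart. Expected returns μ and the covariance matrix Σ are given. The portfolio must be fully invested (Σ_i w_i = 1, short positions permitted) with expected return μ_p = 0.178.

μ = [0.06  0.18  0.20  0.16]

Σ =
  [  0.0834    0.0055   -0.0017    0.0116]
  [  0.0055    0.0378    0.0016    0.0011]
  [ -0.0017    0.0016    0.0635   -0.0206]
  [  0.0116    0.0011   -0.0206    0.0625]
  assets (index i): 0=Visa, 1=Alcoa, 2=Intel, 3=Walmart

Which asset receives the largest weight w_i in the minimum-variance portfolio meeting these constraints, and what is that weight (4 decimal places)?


Alcoa (0.3449)

x=Σ⁻¹μ = [-0.0309  4.4706  4.3031  3.9053]
y=Σ⁻¹𝟙 = [7.8930  23.7365  22.3285  21.4768]
a=μᵀx=2.288324  b=𝟙ᵀx=12.648134  c=𝟙ᵀy=75.434780  D=ac−b²=12.643908
λ₁=(c·0.178−b)/D = (75.434780·0.178−12.648134)/12.643908 = 0.061631
λ₂=(a−b·0.178)/D = (2.288324−12.648134·0.178)/12.643908 = 0.002923
w* = 0.061631·x + 0.002923·y:
  w_0 = 0.061631·-0.0309 + 0.002923·7.8930 = 0.0212  (Visa)
  w_1 = 0.061631·4.4706 + 0.002923·23.7365 = 0.3449  (Alcoa)
  w_2 = 0.061631·4.3031 + 0.002923·22.3285 = 0.3305  (Intel)
  w_3 = 0.061631·3.9053 + 0.002923·21.4768 = 0.3035  (Walmart)
Σw_i=1.0000  μᵀw=0.1780
σ²=wᵀΣw=λ₁·μ_p+λ₂ = 0.061631·0.178 + 0.002923 = 0.013893 ≈ 0.0139


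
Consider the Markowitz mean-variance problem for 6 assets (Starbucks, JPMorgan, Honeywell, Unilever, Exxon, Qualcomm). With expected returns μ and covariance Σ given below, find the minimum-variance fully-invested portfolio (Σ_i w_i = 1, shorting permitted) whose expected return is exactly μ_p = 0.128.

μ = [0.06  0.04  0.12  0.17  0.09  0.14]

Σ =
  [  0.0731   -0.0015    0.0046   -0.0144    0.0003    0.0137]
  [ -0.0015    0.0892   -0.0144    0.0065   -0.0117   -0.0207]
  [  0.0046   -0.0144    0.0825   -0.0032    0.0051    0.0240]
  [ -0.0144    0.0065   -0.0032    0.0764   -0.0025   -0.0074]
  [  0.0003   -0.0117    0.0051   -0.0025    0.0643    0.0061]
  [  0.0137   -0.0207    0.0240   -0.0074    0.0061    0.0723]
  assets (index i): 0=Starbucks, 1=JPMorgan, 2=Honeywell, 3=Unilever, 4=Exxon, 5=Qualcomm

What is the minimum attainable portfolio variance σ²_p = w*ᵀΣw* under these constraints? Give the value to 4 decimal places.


0.0161

u=Σ⁻¹μ = [0.9305  1.0655  1.0603  2.5809  1.4293  1.8567]
v=Σ⁻¹𝟙 = [14.1578  17.1393  10.1391  16.5398  17.2169  12.9302]
a=μᵀu=1.053015  b=𝟙ᵀu=8.923241  c=𝟙ᵀv=88.123048  D=ac−b²=13.170657
λ₁=(c·0.128−b)/D = (88.123048·0.128−8.923241)/13.170657 = 0.178921
λ₂=(a−b·0.128)/D = (1.053015−8.923241·0.128)/13.170657 = -0.006770
w* = 0.178921·u + -0.006770·v:
  w_0 = 0.178921·0.9305 + -0.006770·14.1578 = 0.0706  (Starbucks)
  w_1 = 0.178921·1.0655 + -0.006770·17.1393 = 0.0746  (JPMorgan)
  w_2 = 0.178921·1.0603 + -0.006770·10.1391 = 0.1211  (Honeywell)
  w_3 = 0.178921·2.5809 + -0.006770·16.5398 = 0.3498  (Unilever)
  w_4 = 0.178921·1.4293 + -0.006770·17.2169 = 0.1392  (Exxon)
  w_5 = 0.178921·1.8567 + -0.006770·12.9302 = 0.2447  (Qualcomm)
Σw_i=1.0000  μᵀw=0.1280
σ²=wᵀΣw=λ₁·μ_p+λ₂ = 0.178921·0.128 + -0.006770 = 0.016132 ≈ 0.0161


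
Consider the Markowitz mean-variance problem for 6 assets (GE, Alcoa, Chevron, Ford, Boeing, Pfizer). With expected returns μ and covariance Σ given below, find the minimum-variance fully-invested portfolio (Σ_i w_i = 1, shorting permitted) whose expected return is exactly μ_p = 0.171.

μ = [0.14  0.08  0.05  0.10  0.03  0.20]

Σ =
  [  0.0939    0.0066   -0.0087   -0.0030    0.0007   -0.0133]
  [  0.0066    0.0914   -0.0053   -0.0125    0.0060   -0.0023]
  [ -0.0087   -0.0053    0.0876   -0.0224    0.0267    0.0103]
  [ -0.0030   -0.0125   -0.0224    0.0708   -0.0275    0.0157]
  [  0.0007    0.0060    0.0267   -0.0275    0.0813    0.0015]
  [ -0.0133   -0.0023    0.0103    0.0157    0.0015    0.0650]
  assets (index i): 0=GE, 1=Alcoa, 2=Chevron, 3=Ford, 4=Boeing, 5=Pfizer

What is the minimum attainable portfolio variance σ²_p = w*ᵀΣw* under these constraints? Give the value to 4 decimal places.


x=Σ⁻¹μ = [1.9571  1.0100  0.6799  1.3928  0.4690  3.0581]
y=Σ⁻¹𝟙 = [13.1126  13.5394  14.2938  25.1635  14.8234  9.8617]
a=μᵀx=1.153771  b=𝟙ᵀx=8.566994  c=𝟙ᵀy=90.794425  D=ac−b²=31.362584
λ₁=(c·0.171−b)/D = (90.794425·0.171−8.566994)/31.362584 = 0.221884
λ₂=(a−b·0.171)/D = (1.153771−8.566994·0.171)/31.362584 = -0.009922
w* = 0.221884·x + -0.009922·y:
  w_0 = 0.221884·1.9571 + -0.009922·13.1126 = 0.3041  (GE)
  w_1 = 0.221884·1.0100 + -0.009922·13.5394 = 0.0898  (Alcoa)
  w_2 = 0.221884·0.6799 + -0.009922·14.2938 = 0.0090  (Chevron)
  w_3 = 0.221884·1.3928 + -0.009922·25.1635 = 0.0594  (Ford)
  w_4 = 0.221884·0.4690 + -0.009922·14.8234 = -0.0430  (Boeing)
  w_5 = 0.221884·3.0581 + -0.009922·9.8617 = 0.5807  (Pfizer)
Σw_i=1.0000  μᵀw=0.1710
σ²=wᵀΣw=λ₁·μ_p+λ₂ = 0.221884·0.171 + -0.009922 = 0.028020 ≈ 0.0280

0.0280


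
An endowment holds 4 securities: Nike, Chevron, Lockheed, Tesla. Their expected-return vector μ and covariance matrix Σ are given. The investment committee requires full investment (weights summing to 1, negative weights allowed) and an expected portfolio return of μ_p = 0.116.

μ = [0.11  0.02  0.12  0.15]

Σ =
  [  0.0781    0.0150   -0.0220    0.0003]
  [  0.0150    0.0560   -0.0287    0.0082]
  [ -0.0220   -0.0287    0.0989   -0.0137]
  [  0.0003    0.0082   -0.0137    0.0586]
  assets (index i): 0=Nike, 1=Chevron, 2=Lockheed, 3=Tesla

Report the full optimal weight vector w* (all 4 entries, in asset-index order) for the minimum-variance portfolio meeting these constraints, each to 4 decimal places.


u=Σ⁻¹μ = [1.9161  0.5386  2.2103  2.9913]
v=Σ⁻¹𝟙 = [14.7432  22.7070  22.6262  19.1017]
a=μᵀu=0.935467  b=𝟙ᵀu=7.656289  c=𝟙ᵀv=79.178067  D=ac−b²=15.449736
λ₁=(c·0.116−b)/D = (79.178067·0.116−7.656289)/15.449736 = 0.098925
λ₂=(a−b·0.116)/D = (0.935467−7.656289·0.116)/15.449736 = 0.003064
w* = 0.098925·u + 0.003064·v:
  w_0 = 0.098925·1.9161 + 0.003064·14.7432 = 0.2347  (Nike)
  w_1 = 0.098925·0.5386 + 0.003064·22.7070 = 0.1229  (Chevron)
  w_2 = 0.098925·2.2103 + 0.003064·22.6262 = 0.2880  (Lockheed)
  w_3 = 0.098925·2.9913 + 0.003064·19.1017 = 0.3544  (Tesla)
Σw_i=1.0000  μᵀw=0.1160
σ²=wᵀΣw=λ₁·μ_p+λ₂ = 0.098925·0.116 + 0.003064 = 0.014539 ≈ 0.0145

0.2347  0.1229  0.2880  0.3544
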